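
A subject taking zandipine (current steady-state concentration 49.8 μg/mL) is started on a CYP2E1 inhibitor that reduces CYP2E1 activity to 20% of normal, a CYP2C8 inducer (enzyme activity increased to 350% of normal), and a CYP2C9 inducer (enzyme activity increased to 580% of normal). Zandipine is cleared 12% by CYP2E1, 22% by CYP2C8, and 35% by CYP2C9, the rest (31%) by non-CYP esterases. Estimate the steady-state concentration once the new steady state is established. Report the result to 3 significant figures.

15.9 μg/mL

The CYP2E1 pathway (12% of clearance) drops to 0.2× activity: 0.12 × 0.2 = 0.024.
The CYP2C8 pathway (22% of clearance) rises to 3.5× activity: 0.22 × 3.5 = 0.77.
The CYP2C9 pathway (35% of clearance) rises to 5.8× activity: 0.35 × 5.8 = 2.03.
Non-CYP routes (31%) are unchanged.
New clearance relative to baseline: 0.024 + 0.77 + 2.03 + 0.31 = 3.134.
Dividing the baseline by the relative clearance: 49.8 / 3.134 = 15.9 μg/mL.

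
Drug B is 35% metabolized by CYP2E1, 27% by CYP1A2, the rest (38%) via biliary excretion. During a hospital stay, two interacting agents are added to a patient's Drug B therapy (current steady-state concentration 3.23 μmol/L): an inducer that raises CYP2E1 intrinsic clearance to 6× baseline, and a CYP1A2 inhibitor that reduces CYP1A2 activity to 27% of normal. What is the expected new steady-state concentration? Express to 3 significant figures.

CYP2E1: 0.35 × 6 = 2.1
CYP1A2: 0.27 × 0.27 = 0.0729
Other: 0.38 (unchanged)
Relative clearance = 2.1 + 0.0729 + 0.38 = 2.5529.
Dividing the baseline by the relative clearance: 3.23 / 2.5529 = 1.27 μmol/L.

1.27 μmol/L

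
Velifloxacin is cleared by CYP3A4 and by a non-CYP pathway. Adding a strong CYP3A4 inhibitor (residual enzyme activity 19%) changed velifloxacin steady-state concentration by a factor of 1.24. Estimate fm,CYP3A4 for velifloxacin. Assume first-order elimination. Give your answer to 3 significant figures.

0.239

CL'/CL = 1 / 1.24 = 0.8065
0.19·fm + (1 − fm) = 0.8065
fm = (0.8065 − 1) / (0.19 − 1) = 0.239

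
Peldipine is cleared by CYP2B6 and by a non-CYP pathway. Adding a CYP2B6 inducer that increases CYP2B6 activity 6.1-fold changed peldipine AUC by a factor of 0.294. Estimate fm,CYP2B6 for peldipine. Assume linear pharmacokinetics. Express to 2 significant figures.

Let x = fm,CYP2B6. Because AUC ∝ 1/CL, relative clearance rose to 1/0.294 = 3.401.
Setting x·6.1 + (1 − x) = 3.401 and solving: x = (3.401 − 1)/(6.1 − 1) = 0.47.

0.47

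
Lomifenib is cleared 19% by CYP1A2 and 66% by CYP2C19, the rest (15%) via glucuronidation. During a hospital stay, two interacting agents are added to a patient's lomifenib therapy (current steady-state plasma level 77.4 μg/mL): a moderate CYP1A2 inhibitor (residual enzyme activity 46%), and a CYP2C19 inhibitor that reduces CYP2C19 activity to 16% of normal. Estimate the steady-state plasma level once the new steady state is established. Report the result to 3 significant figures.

226 μg/mL

The CYP1A2 pathway (19% of clearance) is reduced to 0.46× activity: 0.19 × 0.46 = 0.0874.
The CYP2C19 pathway (66% of clearance) falls to 0.16× activity: 0.66 × 0.16 = 0.1056.
Non-CYP routes (15%) are unchanged.
Relative clearance = 0.0874 + 0.1056 + 0.15 = 0.343.
Steady-state plasma level ∝ 1/CL: new value = 77.4 / 0.343 = 226 μg/mL.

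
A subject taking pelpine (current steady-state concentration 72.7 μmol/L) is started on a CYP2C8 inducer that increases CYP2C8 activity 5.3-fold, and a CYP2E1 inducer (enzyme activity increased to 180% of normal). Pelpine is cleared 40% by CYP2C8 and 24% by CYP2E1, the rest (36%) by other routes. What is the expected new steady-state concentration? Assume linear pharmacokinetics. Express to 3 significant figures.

The CYP2C8 pathway (40% of clearance) is boosted to 5.3× activity: 0.4 × 5.3 = 2.12.
The CYP2E1 pathway (24% of clearance) rises to 1.8× activity: 0.24 × 1.8 = 0.432.
The remaining 36% of clearance is unaffected.
Relative clearance = 2.12 + 0.432 + 0.36 = 2.912.
Dividing the baseline by the relative clearance: 72.7 / 2.912 = 25.0 μmol/L.

25.0 μmol/L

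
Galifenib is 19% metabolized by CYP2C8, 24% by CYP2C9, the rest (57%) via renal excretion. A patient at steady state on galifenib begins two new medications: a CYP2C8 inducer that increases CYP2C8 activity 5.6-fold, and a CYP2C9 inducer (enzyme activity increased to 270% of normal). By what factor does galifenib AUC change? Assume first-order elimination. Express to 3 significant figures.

The CYP2C8 pathway (19% of clearance) rises to 5.6× activity: 0.19 × 5.6 = 1.064.
The CYP2C9 pathway (24% of clearance) rises to 2.7× activity: 0.24 × 2.7 = 0.648.
Non-CYP routes (57%) are unchanged.
New clearance relative to baseline: 1.064 + 0.648 + 0.57 = 2.282.
Net AUC ratio = 1 / 2.282 = 0.438.

0.438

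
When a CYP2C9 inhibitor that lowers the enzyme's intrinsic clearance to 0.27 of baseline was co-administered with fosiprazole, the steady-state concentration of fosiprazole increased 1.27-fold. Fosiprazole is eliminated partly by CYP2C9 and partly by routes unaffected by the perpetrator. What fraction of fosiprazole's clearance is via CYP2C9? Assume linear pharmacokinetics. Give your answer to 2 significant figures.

Let x = fm,CYP2C9. Because steady-state concentration ∝ 1/CL, relative clearance fell to 1/1.27 = 0.7874.
Only the CYP2C9 route changed, so 0.7874 = x·0.27 + (1 − x), giving x = 0.29.

0.29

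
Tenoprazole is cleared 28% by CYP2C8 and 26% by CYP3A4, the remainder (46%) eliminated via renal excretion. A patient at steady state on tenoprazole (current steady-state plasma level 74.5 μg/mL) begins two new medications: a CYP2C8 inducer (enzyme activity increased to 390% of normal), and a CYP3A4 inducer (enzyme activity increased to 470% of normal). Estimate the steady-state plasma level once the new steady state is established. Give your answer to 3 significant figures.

The CYP2C8 pathway (28% of clearance) increases to 3.9× activity: 0.28 × 3.9 = 1.092.
The CYP3A4 pathway (26% of clearance) is boosted to 4.7× activity: 0.26 × 4.7 = 1.222.
The remaining 46% of clearance is unaffected.
CL_new/CL_old = 1.092 + 1.222 + 0.46 = 2.774.
Steady-state plasma level ∝ 1/CL: new value = 74.5 / 2.774 = 26.9 μg/mL.

26.9 μg/mL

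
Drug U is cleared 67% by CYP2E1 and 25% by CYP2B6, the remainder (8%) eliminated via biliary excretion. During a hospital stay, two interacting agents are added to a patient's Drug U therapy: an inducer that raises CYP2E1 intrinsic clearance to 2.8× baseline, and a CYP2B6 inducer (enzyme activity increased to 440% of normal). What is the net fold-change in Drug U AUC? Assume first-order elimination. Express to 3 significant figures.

CYP2E1: 0.67 × 2.8 = 1.876
CYP2B6: 0.25 × 4.4 = 1.1
Other: 0.08 (unchanged)
New clearance relative to baseline: 1.876 + 1.1 + 0.08 = 3.056.
AUC ∝ 1/CL: fold-change = 1 / 3.056 = 0.327.

0.327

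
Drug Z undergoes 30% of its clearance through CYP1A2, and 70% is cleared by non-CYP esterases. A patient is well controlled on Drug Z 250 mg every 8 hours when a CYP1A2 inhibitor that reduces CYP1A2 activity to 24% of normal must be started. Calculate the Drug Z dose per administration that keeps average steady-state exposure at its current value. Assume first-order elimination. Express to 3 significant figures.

CYP1A2: 0.3 × 0.24 = 0.072
Other: 0.7 (unchanged)
New clearance relative to baseline: 0.072 + 0.7 = 0.772.
To maintain the same steady-state level, dose must scale with clearance: new dose = 250 × 0.772 = 193 mg.

193 mg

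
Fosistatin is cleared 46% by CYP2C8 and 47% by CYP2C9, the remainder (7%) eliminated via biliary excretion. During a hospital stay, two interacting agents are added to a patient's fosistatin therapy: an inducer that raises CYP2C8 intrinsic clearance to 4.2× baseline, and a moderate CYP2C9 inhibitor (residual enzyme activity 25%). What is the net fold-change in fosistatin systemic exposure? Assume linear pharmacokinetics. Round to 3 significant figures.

0.472

The CYP2C8 pathway (46% of clearance) is boosted to 4.2× activity: 0.46 × 4.2 = 1.932.
The CYP2C9 pathway (47% of clearance) is reduced to 0.25× activity: 0.47 × 0.25 = 0.1175.
Non-CYP routes (7%) are unchanged.
Relative clearance = 1.932 + 0.1175 + 0.07 = 2.1195.
Systemic exposure ∝ 1/CL: fold-change = 1 / 2.1195 = 0.472.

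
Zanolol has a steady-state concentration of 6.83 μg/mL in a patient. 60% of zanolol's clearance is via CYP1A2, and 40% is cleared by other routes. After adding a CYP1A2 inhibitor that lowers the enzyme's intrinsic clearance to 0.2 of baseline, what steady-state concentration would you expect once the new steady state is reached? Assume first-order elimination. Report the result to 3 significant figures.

The CYP1A2 pathway (60% of clearance) is reduced to 0.2× activity: 0.6 × 0.2 = 0.12.
Non-CYP routes (40%) are unchanged.
CL_new/CL_old = 0.12 + 0.4 = 0.52.
New steady-state concentration = baseline ÷ relative clearance = 6.83 / 0.52 = 13.1 μg/mL.

13.1 μg/mL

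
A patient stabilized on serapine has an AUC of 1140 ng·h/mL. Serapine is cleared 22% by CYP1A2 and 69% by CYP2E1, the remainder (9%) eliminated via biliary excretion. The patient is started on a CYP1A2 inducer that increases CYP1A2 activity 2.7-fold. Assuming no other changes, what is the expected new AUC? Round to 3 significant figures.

830 ng·h/mL

CYP1A2: 0.22 × 2.7 = 0.594
CYP2E1: 0.69 (unchanged)
Other: 0.09 (unchanged)
Relative clearance = 0.594 + 0.69 + 0.09 = 1.374.
AUC ∝ 1/CL, so new value = 1140 / 1.374 = 830 ng·h/mL.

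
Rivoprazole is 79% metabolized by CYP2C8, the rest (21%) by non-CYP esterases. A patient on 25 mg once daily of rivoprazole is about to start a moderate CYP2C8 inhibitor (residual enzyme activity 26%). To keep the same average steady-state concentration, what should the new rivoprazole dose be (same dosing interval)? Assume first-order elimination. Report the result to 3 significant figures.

10.4 mg

CYP2C8: 0.79 × 0.26 = 0.2054
Other: 0.21 (unchanged)
CL_new/CL_old = 0.2054 + 0.21 = 0.4154.
Css,avg = (dose rate)/CL, so holding Css fixed requires dose ∝ CL: 25 × 0.4154 = 10.4 mg.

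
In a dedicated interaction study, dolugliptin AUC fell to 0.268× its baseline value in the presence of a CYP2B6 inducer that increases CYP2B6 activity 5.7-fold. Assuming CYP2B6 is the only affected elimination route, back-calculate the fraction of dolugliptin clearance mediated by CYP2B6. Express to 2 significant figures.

0.58

Let x = fm,CYP2B6. Because AUC ∝ 1/CL, relative clearance rose to 1/0.268 = 3.731.
Setting x·5.7 + (1 − x) = 3.731 and solving: x = (3.731 − 1)/(5.7 − 1) = 0.58.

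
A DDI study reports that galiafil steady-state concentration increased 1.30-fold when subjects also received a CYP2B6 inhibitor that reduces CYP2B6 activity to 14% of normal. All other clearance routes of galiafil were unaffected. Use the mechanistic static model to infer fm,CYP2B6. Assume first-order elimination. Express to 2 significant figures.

Call the CYP2B6 fraction fm. After the interaction, CL_new/CL_old = fm × 0.14 + (1 − fm).
Steady-state concentration ratio = 1 / (new CL fraction), so new CL fraction = 1 / 1.30 = 0.7692.
fm × 0.14 + 1 − fm = 0.7692  ⇒  fm × (0.14 − 1) = −0.2308  ⇒  fm = 0.27.

0.27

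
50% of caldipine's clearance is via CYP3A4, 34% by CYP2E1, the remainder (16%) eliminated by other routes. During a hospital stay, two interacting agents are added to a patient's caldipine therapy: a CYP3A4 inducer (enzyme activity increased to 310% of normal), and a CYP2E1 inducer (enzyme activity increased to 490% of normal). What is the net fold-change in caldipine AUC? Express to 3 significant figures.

0.296

The CYP3A4 pathway (50% of clearance) rises to 3.1× activity: 0.5 × 3.1 = 1.55.
The CYP2E1 pathway (34% of clearance) is boosted to 4.9× activity: 0.34 × 4.9 = 1.666.
Non-CYP routes (16%) are unchanged.
CL_new/CL_old = 1.55 + 1.666 + 0.16 = 3.376.
Net AUC ratio = 1 / 3.376 = 0.296.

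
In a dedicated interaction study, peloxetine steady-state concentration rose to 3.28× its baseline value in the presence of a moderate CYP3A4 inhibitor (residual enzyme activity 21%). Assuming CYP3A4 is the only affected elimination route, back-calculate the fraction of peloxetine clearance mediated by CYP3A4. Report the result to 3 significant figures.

0.880

Write x for the fraction cleared via CYP3A4. The observed steady-state concentration change means clearance fell to 1/3.28 = 0.3049 of baseline.
Setting x·0.21 + (1 − x) = 0.3049 and solving: x = (0.3049 − 1)/(0.21 − 1) = 0.880.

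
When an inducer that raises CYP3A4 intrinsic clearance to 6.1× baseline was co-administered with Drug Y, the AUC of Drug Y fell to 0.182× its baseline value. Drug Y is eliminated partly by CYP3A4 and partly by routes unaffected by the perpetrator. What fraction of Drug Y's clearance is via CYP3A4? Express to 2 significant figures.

0.88

Let fm be the CYP3A4 fraction. New clearance relative to baseline = fm × 6.1 + (1 − fm).
AUC ratio = 1 / (new CL fraction), so new CL fraction = 1 / 0.182 = 5.495.
fm × 6.1 + 1 − fm = 5.495  ⇒  fm × (6.1 − 1) = 4.495  ⇒  fm = 0.88.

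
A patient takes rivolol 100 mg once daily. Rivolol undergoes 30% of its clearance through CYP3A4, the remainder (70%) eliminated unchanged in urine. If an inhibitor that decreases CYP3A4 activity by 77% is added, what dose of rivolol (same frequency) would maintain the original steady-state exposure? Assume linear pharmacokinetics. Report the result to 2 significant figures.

77 mg

The CYP3A4 pathway (30% of clearance) falls to 0.23× activity: 0.3 × 0.23 = 0.069.
Non-CYP routes (70%) are unchanged.
CL_new/CL_old = 0.069 + 0.7 = 0.769.
Css,avg = (dose rate)/CL, so holding Css fixed requires dose ∝ CL: 100 × 0.769 = 77 mg.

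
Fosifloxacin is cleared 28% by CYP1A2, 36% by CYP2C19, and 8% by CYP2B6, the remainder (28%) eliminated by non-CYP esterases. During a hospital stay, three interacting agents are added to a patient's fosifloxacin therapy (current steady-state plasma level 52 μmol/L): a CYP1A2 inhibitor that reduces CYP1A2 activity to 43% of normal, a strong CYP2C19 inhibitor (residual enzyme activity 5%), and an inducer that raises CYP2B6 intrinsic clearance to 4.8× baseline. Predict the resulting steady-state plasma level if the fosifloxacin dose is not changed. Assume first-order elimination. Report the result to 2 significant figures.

The CYP1A2 pathway (28% of clearance) falls to 0.43× activity: 0.28 × 0.43 = 0.1204.
The CYP2C19 pathway (36% of clearance) falls to 0.05× activity: 0.36 × 0.05 = 0.018.
The CYP2B6 pathway (8% of clearance) rises to 4.8× activity: 0.08 × 4.8 = 0.384.
Non-CYP routes (28%) are unchanged.
Relative clearance = 0.1204 + 0.018 + 0.384 + 0.28 = 0.8024.
New steady-state plasma level = 52 / 0.8024 = 65 μmol/L (concentration scales inversely with clearance).

65 μmol/L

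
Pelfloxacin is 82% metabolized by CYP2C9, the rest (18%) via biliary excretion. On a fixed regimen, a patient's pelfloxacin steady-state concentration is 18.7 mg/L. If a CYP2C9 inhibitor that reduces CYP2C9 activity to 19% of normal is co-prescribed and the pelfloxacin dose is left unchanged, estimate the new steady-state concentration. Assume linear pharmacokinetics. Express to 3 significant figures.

55.7 mg/L

CYP2C9: 0.82 × 0.19 = 0.1558
Other: 0.18 (unchanged)
CL_new/CL_old = 0.1558 + 0.18 = 0.3358.
New steady-state concentration = baseline ÷ relative clearance = 18.7 / 0.3358 = 55.7 mg/L.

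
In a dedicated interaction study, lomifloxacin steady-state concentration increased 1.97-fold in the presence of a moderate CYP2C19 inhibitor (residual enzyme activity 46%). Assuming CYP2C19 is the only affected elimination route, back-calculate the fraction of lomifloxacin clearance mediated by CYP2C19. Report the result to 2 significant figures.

0.91

Write x for the fraction cleared via CYP2C19. The observed steady-state concentration change means clearance fell to 1/1.97 = 0.5076 of baseline.
Setting x·0.46 + (1 − x) = 0.5076 and solving: x = (0.5076 − 1)/(0.46 − 1) = 0.91.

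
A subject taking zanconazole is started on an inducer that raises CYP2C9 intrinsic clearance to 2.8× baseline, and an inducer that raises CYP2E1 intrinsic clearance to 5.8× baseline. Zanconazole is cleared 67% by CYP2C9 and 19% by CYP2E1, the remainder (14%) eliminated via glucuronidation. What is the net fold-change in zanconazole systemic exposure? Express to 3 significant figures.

The CYP2C9 pathway (67% of clearance) is boosted to 2.8× activity: 0.67 × 2.8 = 1.876.
The CYP2E1 pathway (19% of clearance) is boosted to 5.8× activity: 0.19 × 5.8 = 1.102.
Non-CYP routes (14%) are unchanged.
Relative clearance = 1.876 + 1.102 + 0.14 = 3.118.
Because systemic exposure varies inversely with clearance, the combined effect is 1 / 3.118 = 0.321.

0.321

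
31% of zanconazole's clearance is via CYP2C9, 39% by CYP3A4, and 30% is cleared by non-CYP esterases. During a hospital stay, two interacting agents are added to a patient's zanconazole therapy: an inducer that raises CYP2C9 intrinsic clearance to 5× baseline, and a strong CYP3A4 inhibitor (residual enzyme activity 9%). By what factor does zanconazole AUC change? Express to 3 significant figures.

0.530

The CYP2C9 pathway (31% of clearance) rises to 5× activity: 0.31 × 5 = 1.55.
The CYP3A4 pathway (39% of clearance) drops to 0.09× activity: 0.39 × 0.09 = 0.0351.
The remaining 30% of clearance is unaffected.
New clearance relative to baseline: 1.55 + 0.0351 + 0.3 = 1.8851.
Because AUC varies inversely with clearance, the combined effect is 1 / 1.8851 = 0.530.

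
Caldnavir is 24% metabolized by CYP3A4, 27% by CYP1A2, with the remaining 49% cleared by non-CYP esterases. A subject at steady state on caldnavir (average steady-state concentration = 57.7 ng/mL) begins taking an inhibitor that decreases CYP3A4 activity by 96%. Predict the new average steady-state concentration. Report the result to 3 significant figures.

75.0 ng/mL

The CYP3A4 pathway (24% of clearance) falls to 0.04× activity: 0.24 × 0.04 = 0.0096.
CYP1A2 (27%) and the residual 49% are unaffected.
CL_new/CL_old = 0.0096 + 0.27 + 0.49 = 0.7696.
Average steady-state concentration ∝ 1/CL, so new value = 57.7 / 0.7696 = 75.0 ng/mL.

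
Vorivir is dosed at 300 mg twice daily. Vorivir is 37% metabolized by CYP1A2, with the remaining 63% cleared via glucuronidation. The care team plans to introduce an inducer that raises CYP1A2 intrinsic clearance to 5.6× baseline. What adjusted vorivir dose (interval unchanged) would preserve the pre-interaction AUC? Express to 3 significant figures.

811 mg

The CYP1A2 pathway (37% of clearance) is boosted to 5.6× activity: 0.37 × 5.6 = 2.072.
The remaining 63% of clearance is unaffected.
Relative clearance = 2.072 + 0.63 = 2.702.
Exposure is unchanged when dose changes in proportion to clearance. New dose = 300 mg × 2.702 = 811 mg.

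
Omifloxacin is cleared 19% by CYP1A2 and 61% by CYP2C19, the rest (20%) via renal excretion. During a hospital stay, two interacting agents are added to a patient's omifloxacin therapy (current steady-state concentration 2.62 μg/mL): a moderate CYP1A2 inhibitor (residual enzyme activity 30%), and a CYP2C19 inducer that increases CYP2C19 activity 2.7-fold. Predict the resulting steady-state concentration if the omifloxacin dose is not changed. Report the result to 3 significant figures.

The CYP1A2 pathway (19% of clearance) is reduced to 0.3× activity: 0.19 × 0.3 = 0.057.
The CYP2C19 pathway (61% of clearance) increases to 2.7× activity: 0.61 × 2.7 = 1.647.
Non-CYP routes (20%) are unchanged.
Relative clearance = 0.057 + 1.647 + 0.2 = 1.904.
Steady-state concentration ∝ 1/CL: new value = 2.62 / 1.904 = 1.38 μg/mL.

1.38 μg/mL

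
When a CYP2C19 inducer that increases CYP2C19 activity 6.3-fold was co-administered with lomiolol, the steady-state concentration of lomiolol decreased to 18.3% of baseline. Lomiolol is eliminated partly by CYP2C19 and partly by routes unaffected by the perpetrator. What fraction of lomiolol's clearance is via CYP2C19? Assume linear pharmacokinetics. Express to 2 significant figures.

Write x for the fraction cleared via CYP2C19. The observed steady-state concentration change means clearance rose to 1/0.183 = 5.464 of baseline.
Only the CYP2C19 route changed, so 5.464 = x·6.3 + (1 − x), giving x = 0.84.

0.84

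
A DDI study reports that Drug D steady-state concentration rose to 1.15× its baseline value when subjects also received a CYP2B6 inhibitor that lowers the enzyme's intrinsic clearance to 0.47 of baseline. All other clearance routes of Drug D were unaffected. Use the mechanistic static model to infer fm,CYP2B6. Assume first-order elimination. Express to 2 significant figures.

0.25

Let x = fm,CYP2B6. Because steady-state concentration ∝ 1/CL, relative clearance fell to 1/1.15 = 0.8696.
Setting x·0.47 + (1 − x) = 0.8696 and solving: x = (0.8696 − 1)/(0.47 − 1) = 0.25.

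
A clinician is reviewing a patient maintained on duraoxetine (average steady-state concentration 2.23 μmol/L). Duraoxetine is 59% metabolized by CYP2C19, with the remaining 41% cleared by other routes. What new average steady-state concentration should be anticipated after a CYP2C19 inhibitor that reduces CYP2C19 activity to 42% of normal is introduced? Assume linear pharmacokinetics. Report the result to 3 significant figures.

3.39 μmol/L

CYP2C19: 0.59 × 0.42 = 0.2478
Other: 0.41 (unchanged)
CL_new/CL_old = 0.2478 + 0.41 = 0.6578.
With dosing unchanged, average steady-state concentration scales as 1/CL: 2.23 / 0.6578 = 3.39 μmol/L.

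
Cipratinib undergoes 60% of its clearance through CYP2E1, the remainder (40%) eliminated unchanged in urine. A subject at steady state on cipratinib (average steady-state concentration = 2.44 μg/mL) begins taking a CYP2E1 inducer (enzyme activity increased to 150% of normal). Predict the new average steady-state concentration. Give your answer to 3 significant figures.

1.88 μg/mL

The CYP2E1 pathway (60% of clearance) is boosted to 1.5× activity: 0.6 × 1.5 = 0.9.
Non-CYP routes (40%) are unchanged.
Relative clearance = 0.9 + 0.4 = 1.3.
New average steady-state concentration = baseline ÷ relative clearance = 2.44 / 1.3 = 1.88 μg/mL.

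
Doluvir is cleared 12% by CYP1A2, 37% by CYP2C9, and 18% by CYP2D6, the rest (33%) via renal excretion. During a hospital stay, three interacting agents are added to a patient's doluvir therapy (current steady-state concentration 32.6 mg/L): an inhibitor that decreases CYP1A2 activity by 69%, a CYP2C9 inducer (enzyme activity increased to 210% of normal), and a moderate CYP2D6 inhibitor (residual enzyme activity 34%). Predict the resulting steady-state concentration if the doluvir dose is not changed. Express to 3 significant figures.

CYP1A2: 0.12 × 0.31 = 0.0372
CYP2C9: 0.37 × 2.1 = 0.777
CYP2D6: 0.18 × 0.34 = 0.0612
Other: 0.33 (unchanged)
Relative clearance = 0.0372 + 0.777 + 0.0612 + 0.33 = 1.2054.
Dividing the baseline by the relative clearance: 32.6 / 1.2054 = 27.0 mg/L.

27.0 mg/L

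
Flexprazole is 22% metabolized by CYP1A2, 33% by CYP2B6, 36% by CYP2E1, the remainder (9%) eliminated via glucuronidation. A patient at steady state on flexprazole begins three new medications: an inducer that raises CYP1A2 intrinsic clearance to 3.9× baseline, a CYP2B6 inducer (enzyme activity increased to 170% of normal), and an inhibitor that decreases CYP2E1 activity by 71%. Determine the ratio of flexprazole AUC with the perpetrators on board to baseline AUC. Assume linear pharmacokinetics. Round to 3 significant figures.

0.620

CYP1A2: 0.22 × 3.9 = 0.858
CYP2B6: 0.33 × 1.7 = 0.561
CYP2E1: 0.36 × 0.29 = 0.1044
Other: 0.09 (unchanged)
Relative clearance = 0.858 + 0.561 + 0.1044 + 0.09 = 1.6134.
Net AUC ratio = 1 / 1.6134 = 0.620.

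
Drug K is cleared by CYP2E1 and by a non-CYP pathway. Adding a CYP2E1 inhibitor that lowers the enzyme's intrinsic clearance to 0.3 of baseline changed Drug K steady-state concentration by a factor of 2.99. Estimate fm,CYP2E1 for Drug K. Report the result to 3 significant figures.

Let x = fm,CYP2E1. Because steady-state concentration ∝ 1/CL, relative clearance fell to 1/2.99 = 0.3344.
Setting x·0.3 + (1 − x) = 0.3344 and solving: x = (0.3344 − 1)/(0.3 − 1) = 0.951.

0.951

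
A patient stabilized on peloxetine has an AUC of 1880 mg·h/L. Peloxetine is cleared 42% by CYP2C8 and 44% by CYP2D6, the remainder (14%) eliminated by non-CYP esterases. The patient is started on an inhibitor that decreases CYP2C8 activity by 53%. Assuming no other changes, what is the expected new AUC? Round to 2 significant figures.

The CYP2C8 pathway (42% of clearance) drops to 0.47× activity: 0.42 × 0.47 = 0.1974.
CYP2D6 (44%) and the residual 14% are unaffected.
CL_new/CL_old = 0.1974 + 0.44 + 0.14 = 0.7774.
AUC ∝ 1/CL, so new value = 1880 / 0.7774 = 2.4 × 10³ mg·h/L.

2.4 × 10³ mg·h/L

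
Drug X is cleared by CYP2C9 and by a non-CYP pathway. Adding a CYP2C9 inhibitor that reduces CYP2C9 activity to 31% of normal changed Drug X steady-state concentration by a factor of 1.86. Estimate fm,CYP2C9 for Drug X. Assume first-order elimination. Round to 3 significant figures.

0.670

Call the CYP2C9 fraction fm. After the interaction, CL_new/CL_old = fm × 0.31 + (1 − fm).
Steady-state concentration ratio = 1 / (new CL fraction), so new CL fraction = 1 / 1.86 = 0.5376.
fm × 0.31 + 1 − fm = 0.5376  ⇒  fm × (0.31 − 1) = −0.4624  ⇒  fm = 0.670.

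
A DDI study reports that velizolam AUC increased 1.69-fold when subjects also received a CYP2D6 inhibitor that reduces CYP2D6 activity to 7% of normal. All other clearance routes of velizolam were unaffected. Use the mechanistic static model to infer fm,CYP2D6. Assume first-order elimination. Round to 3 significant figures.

0.439

CL'/CL = 1 / 1.69 = 0.5917
0.07·fm + (1 − fm) = 0.5917
fm = (0.5917 − 1) / (0.07 − 1) = 0.439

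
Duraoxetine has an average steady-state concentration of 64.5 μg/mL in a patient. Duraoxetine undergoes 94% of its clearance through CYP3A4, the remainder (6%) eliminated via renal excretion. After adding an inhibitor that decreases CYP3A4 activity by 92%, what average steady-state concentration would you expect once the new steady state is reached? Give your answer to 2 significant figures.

4.8 × 10² μg/mL

CYP3A4: 0.94 × 0.08 = 0.0752
Other: 0.06 (unchanged)
Relative clearance = 0.0752 + 0.06 = 0.1352.
New average steady-state concentration = baseline ÷ relative clearance = 64.5 / 0.1352 = 4.8 × 10² μg/mL.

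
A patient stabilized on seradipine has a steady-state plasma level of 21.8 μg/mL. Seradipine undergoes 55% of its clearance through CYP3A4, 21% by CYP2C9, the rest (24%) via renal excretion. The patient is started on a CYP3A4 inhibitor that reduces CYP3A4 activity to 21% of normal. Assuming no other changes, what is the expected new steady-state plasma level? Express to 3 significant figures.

The CYP3A4 pathway (55% of clearance) is reduced to 0.21× activity: 0.55 × 0.21 = 0.1155.
CYP2C9 (21%) and the residual 24% are unaffected.
CL_new/CL_old = 0.1155 + 0.21 + 0.24 = 0.5655.
New steady-state plasma level = baseline ÷ relative clearance = 21.8 / 0.5655 = 38.5 μg/mL.

38.5 μg/mL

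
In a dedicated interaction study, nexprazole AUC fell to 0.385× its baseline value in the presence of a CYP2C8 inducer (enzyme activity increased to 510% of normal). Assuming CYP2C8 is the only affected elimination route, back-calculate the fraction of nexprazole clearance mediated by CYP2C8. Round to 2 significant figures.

Let fm be the CYP2C8 fraction. New clearance relative to baseline = fm × 5.1 + (1 − fm).
AUC ratio = 1 / (new CL fraction), so new CL fraction = 1 / 0.385 = 2.597.
fm × 5.1 + 1 − fm = 2.597  ⇒  fm × (5.1 − 1) = 1.597  ⇒  fm = 0.39.

0.39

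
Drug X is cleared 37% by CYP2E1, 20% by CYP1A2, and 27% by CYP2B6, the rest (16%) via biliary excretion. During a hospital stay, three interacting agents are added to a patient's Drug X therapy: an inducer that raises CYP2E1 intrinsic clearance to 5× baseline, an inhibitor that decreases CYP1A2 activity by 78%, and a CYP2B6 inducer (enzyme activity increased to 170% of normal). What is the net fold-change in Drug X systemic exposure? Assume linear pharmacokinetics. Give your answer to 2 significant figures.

The CYP2E1 pathway (37% of clearance) is boosted to 5× activity: 0.37 × 5 = 1.85.
The CYP1A2 pathway (20% of clearance) drops to 0.22× activity: 0.2 × 0.22 = 0.044.
The CYP2B6 pathway (27% of clearance) rises to 1.7× activity: 0.27 × 1.7 = 0.459.
Non-CYP routes (16%) are unchanged.
New clearance relative to baseline: 1.85 + 0.044 + 0.459 + 0.16 = 2.513.
Net systemic exposure ratio = 1 / 2.513 = 0.40.

0.40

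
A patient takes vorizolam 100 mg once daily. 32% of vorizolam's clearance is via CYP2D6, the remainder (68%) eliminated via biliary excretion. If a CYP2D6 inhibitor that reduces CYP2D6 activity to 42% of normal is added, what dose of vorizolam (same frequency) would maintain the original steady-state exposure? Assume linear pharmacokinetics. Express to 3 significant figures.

The CYP2D6 pathway (32% of clearance) drops to 0.42× activity: 0.32 × 0.42 = 0.1344.
Non-CYP routes (68%) are unchanged.
Relative clearance = 0.1344 + 0.68 = 0.8144.
To maintain the same steady-state level, dose must scale with clearance: new dose = 100 × 0.8144 = 81.4 mg.

81.4 mg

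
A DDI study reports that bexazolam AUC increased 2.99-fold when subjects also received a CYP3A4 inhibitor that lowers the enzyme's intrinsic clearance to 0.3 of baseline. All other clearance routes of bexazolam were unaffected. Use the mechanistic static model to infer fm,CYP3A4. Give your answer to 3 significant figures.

CL'/CL = 1 / 2.99 = 0.3344
0.3·fm + (1 − fm) = 0.3344
fm = (0.3344 − 1) / (0.3 − 1) = 0.951

0.951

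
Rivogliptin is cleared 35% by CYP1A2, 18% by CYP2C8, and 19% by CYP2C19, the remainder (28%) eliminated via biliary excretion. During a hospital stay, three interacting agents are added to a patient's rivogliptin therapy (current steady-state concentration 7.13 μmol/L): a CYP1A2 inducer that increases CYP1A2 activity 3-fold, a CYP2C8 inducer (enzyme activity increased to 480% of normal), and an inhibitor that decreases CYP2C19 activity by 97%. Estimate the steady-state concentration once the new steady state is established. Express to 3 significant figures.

The CYP1A2 pathway (35% of clearance) increases to 3× activity: 0.35 × 3 = 1.05.
The CYP2C8 pathway (18% of clearance) is boosted to 4.8× activity: 0.18 × 4.8 = 0.864.
The CYP2C19 pathway (19% of clearance) is reduced to 0.03× activity: 0.19 × 0.03 = 0.0057.
Non-CYP routes (28%) are unchanged.
New clearance relative to baseline: 1.05 + 0.864 + 0.0057 + 0.28 = 2.1997.
Dividing the baseline by the relative clearance: 7.13 / 2.1997 = 3.24 μmol/L.

3.24 μmol/L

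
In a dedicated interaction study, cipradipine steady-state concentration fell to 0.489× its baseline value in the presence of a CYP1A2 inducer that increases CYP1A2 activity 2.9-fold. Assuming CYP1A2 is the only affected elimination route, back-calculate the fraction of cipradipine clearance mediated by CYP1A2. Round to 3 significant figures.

CL'/CL = 1 / 0.489 = 2.045
2.9·fm + (1 − fm) = 2.045
fm = (2.045 − 1) / (2.9 − 1) = 0.550

0.550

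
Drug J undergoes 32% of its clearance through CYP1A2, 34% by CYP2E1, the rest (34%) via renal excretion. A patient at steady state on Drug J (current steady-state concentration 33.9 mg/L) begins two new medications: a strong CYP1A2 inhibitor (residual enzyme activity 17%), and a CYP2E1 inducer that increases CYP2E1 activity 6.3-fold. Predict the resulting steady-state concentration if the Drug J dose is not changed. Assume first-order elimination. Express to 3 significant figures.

13.4 mg/L

CYP1A2: 0.32 × 0.17 = 0.0544
CYP2E1: 0.34 × 6.3 = 2.142
Other: 0.34 (unchanged)
CL_new/CL_old = 0.0544 + 2.142 + 0.34 = 2.5364.
Dividing the baseline by the relative clearance: 33.9 / 2.5364 = 13.4 mg/L.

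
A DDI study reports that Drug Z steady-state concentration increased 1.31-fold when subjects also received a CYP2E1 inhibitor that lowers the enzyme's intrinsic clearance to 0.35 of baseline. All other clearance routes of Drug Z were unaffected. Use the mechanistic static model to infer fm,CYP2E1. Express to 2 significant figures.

0.36

Let x = fm,CYP2E1. Because steady-state concentration ∝ 1/CL, relative clearance fell to 1/1.31 = 0.7634.
Only the CYP2E1 route changed, so 0.7634 = x·0.35 + (1 − x), giving x = 0.36.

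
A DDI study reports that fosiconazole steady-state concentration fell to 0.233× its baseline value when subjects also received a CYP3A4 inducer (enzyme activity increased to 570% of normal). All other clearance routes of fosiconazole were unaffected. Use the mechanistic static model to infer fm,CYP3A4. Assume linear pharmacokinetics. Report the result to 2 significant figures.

Let x = fm,CYP3A4. Because steady-state concentration ∝ 1/CL, relative clearance rose to 1/0.233 = 4.292.
Only the CYP3A4 route changed, so 4.292 = x·5.7 + (1 − x), giving x = 0.70.

0.70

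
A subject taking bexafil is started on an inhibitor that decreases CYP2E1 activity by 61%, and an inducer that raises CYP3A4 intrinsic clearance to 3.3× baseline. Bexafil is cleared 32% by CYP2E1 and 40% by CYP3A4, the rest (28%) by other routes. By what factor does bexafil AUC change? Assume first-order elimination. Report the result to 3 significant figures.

0.580

CYP2E1: 0.32 × 0.39 = 0.1248
CYP3A4: 0.4 × 3.3 = 1.32
Other: 0.28 (unchanged)
CL_new/CL_old = 0.1248 + 1.32 + 0.28 = 1.7248.
Net AUC ratio = 1 / 1.7248 = 0.580.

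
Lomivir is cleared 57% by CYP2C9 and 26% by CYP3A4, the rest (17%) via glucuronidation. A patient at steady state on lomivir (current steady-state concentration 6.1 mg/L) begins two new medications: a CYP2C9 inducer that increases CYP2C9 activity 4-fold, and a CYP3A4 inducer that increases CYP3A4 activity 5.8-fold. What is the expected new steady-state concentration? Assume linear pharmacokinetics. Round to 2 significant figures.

The CYP2C9 pathway (57% of clearance) is boosted to 4× activity: 0.57 × 4 = 2.28.
The CYP3A4 pathway (26% of clearance) increases to 5.8× activity: 0.26 × 5.8 = 1.508.
The remaining 17% of clearance is unaffected.
Relative clearance = 2.28 + 1.508 + 0.17 = 3.958.
Dividing the baseline by the relative clearance: 6.1 / 3.958 = 1.5 mg/L.

1.5 mg/L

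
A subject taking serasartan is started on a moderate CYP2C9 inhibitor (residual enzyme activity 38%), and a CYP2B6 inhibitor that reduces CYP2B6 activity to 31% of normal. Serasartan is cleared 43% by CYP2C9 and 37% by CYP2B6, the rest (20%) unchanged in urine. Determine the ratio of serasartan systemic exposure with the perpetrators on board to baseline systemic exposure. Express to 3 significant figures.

CYP2C9: 0.43 × 0.38 = 0.1634
CYP2B6: 0.37 × 0.31 = 0.1147
Other: 0.2 (unchanged)
New clearance relative to baseline: 0.1634 + 0.1147 + 0.2 = 0.4781.
Because systemic exposure varies inversely with clearance, the combined effect is 1 / 0.4781 = 2.09.

2.09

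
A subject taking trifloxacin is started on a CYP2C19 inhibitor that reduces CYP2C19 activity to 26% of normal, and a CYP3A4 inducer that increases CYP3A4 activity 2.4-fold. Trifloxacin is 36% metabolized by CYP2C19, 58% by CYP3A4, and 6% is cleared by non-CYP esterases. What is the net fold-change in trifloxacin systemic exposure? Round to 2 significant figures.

0.65

The CYP2C19 pathway (36% of clearance) falls to 0.26× activity: 0.36 × 0.26 = 0.0936.
The CYP3A4 pathway (58% of clearance) rises to 2.4× activity: 0.58 × 2.4 = 1.392.
The remaining 6% of clearance is unaffected.
CL_new/CL_old = 0.0936 + 1.392 + 0.06 = 1.5456.
Net systemic exposure ratio = 1 / 1.5456 = 0.65.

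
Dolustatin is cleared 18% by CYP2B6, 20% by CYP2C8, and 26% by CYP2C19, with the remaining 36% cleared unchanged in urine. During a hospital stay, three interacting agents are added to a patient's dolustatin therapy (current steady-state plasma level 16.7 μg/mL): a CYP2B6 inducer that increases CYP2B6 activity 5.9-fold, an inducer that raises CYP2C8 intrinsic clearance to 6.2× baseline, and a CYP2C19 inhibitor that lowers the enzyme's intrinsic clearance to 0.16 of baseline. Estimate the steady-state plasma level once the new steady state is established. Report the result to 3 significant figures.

The CYP2B6 pathway (18% of clearance) rises to 5.9× activity: 0.18 × 5.9 = 1.062.
The CYP2C8 pathway (20% of clearance) is boosted to 6.2× activity: 0.2 × 6.2 = 1.24.
The CYP2C19 pathway (26% of clearance) falls to 0.16× activity: 0.26 × 0.16 = 0.0416.
Non-CYP routes (36%) are unchanged.
CL_new/CL_old = 1.062 + 1.24 + 0.0416 + 0.36 = 2.7036.
Dividing the baseline by the relative clearance: 16.7 / 2.7036 = 6.18 μg/mL.

6.18 μg/mL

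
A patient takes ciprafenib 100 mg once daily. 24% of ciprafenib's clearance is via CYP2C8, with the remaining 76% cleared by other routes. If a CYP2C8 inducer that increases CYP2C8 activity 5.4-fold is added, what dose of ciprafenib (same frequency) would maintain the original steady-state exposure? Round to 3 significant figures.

CYP2C8: 0.24 × 5.4 = 1.296
Other: 0.76 (unchanged)
Relative clearance = 1.296 + 0.76 = 2.056.
Css,avg = (dose rate)/CL, so holding Css fixed requires dose ∝ CL: 100 × 2.056 = 206 mg.

206 mg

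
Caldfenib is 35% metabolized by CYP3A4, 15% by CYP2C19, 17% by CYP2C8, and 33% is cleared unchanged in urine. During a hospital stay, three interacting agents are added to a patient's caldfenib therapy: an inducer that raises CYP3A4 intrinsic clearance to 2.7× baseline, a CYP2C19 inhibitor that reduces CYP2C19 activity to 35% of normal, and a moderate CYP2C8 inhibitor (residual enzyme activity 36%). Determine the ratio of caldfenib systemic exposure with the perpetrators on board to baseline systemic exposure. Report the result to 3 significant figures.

0.720

The CYP3A4 pathway (35% of clearance) increases to 2.7× activity: 0.35 × 2.7 = 0.945.
The CYP2C19 pathway (15% of clearance) falls to 0.35× activity: 0.15 × 0.35 = 0.0525.
The CYP2C8 pathway (17% of clearance) falls to 0.36× activity: 0.17 × 0.36 = 0.0612.
The remaining 33% of clearance is unaffected.
Relative clearance = 0.945 + 0.0525 + 0.0612 + 0.33 = 1.3887.
Because systemic exposure varies inversely with clearance, the combined effect is 1 / 1.3887 = 0.720.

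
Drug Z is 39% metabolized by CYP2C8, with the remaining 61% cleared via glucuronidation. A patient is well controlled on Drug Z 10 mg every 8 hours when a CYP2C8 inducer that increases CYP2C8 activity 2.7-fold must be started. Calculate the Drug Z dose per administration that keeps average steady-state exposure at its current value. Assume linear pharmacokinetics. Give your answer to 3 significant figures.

The CYP2C8 pathway (39% of clearance) is boosted to 2.7× activity: 0.39 × 2.7 = 1.053.
Non-CYP routes (61%) are unchanged.
Relative clearance = 1.053 + 0.61 = 1.663.
To maintain the same steady-state level, dose must scale with clearance: new dose = 10 × 1.663 = 16.6 mg.

16.6 mg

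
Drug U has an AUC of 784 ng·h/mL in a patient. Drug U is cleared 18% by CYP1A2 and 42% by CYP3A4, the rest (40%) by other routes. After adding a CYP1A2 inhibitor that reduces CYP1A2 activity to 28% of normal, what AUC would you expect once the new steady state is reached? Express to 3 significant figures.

The CYP1A2 pathway (18% of clearance) is reduced to 0.28× activity: 0.18 × 0.28 = 0.0504.
CYP3A4 (42%) and the residual 40% are unaffected.
New clearance relative to baseline: 0.0504 + 0.42 + 0.4 = 0.8704.
With dosing unchanged, AUC scales as 1/CL: 784 / 0.8704 = 901 ng·h/mL.

901 ng·h/mL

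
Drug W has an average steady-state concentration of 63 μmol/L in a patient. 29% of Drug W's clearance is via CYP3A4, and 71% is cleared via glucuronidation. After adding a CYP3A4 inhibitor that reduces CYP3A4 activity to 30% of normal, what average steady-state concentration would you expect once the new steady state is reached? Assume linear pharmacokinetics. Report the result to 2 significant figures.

79 μmol/L

The CYP3A4 pathway (29% of clearance) falls to 0.3× activity: 0.29 × 0.3 = 0.087.
The remaining 71% of clearance is unaffected.
New clearance relative to baseline: 0.087 + 0.71 = 0.797.
Average steady-state concentration ∝ 1/CL, so new value = 63 / 0.797 = 79 μmol/L.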